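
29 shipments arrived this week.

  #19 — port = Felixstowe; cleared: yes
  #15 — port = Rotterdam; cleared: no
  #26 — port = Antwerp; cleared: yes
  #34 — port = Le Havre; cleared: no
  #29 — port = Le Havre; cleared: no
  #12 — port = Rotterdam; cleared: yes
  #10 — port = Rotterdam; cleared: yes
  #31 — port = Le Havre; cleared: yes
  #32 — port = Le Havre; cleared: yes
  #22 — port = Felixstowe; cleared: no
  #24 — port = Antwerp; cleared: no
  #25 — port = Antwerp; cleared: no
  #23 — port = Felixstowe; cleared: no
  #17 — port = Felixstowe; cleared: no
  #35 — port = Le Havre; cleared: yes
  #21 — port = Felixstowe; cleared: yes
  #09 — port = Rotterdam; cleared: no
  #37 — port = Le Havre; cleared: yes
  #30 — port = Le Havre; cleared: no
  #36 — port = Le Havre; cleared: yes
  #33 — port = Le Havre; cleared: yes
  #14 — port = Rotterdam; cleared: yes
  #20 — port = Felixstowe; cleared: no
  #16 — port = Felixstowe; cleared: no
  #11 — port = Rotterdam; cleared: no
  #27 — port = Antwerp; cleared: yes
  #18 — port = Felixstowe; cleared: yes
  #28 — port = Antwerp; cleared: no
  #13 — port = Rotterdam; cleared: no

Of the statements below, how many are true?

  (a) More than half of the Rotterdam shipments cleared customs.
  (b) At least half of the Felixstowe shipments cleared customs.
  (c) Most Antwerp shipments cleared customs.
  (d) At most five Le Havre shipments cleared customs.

0

(a) Rotterdam: |A| = 7, |A ∩ B| = 3; needs |A ∩ B| > |A ∖ B| — false.
(b) Felixstowe: |A| = 8, |A ∩ B| = 3; needs |A ∩ B| ≥ |A ∖ B| — false.
(c) Antwerp: |A| = 5, |A ∩ B| = 2; needs |A ∩ B| > |A ∖ B| — false.
(d) Le Havre: |A| = 9, |A ∩ B| = 6; needs |A ∩ B| ≤ 5 — false.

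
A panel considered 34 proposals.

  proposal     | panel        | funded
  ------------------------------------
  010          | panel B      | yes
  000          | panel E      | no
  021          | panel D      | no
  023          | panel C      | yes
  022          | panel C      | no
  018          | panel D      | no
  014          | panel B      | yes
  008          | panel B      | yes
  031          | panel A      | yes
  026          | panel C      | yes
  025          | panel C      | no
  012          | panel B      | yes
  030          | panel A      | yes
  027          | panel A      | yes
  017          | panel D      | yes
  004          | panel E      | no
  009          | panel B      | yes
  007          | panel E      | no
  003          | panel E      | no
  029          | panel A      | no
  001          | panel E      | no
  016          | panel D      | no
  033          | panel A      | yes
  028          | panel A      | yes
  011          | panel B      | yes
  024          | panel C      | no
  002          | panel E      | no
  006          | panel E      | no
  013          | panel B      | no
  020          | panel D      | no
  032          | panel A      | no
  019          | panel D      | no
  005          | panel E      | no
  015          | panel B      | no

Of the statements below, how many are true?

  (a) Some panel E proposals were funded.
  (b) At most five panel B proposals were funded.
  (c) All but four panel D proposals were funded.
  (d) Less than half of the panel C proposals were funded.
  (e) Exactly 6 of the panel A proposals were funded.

(a) panel E: |A| = 8, |A ∩ B| = 0; needs A ∩ B ≠ ∅ (|A ∩ B| ≥ 1) — false.
(b) panel B: |A| = 8, |A ∩ B| = 6; needs |A ∩ B| ≤ 5 — false.
(c) panel D: |A| = 6, |A ∩ B| = 1; needs |A ∖ B| = 4 — false.
(d) panel C: |A| = 5, |A ∩ B| = 2; needs |A ∩ B| < |A ∖ B| — true.
(e) panel A: |A| = 7, |A ∩ B| = 5; needs |A ∩ B| = 6 — false.

1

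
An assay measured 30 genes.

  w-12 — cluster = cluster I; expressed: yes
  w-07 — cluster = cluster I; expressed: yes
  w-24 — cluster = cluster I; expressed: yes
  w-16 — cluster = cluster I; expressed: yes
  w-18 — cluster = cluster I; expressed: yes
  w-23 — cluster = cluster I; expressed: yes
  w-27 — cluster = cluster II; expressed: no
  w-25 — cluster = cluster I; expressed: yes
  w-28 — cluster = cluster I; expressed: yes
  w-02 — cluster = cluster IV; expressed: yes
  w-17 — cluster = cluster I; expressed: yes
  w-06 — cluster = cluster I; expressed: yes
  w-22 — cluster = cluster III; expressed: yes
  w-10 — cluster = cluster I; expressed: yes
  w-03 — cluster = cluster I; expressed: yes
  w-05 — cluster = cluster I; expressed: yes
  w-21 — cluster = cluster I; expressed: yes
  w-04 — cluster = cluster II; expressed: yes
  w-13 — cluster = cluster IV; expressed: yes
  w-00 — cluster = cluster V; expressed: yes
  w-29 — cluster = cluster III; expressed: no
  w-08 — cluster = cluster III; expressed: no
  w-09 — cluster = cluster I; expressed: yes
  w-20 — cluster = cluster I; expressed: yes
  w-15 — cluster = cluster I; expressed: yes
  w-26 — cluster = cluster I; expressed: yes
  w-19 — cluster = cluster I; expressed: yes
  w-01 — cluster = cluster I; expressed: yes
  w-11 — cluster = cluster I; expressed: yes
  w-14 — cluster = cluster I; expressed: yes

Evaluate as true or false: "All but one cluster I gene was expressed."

False

'All but one cluster I gene was expressed' holds iff |A ∖ B| = 1.
|A| = 22, |A ∩ B| = 22, |A ∖ B| = 0.
|A ∖ B| = 0, so the statement is false.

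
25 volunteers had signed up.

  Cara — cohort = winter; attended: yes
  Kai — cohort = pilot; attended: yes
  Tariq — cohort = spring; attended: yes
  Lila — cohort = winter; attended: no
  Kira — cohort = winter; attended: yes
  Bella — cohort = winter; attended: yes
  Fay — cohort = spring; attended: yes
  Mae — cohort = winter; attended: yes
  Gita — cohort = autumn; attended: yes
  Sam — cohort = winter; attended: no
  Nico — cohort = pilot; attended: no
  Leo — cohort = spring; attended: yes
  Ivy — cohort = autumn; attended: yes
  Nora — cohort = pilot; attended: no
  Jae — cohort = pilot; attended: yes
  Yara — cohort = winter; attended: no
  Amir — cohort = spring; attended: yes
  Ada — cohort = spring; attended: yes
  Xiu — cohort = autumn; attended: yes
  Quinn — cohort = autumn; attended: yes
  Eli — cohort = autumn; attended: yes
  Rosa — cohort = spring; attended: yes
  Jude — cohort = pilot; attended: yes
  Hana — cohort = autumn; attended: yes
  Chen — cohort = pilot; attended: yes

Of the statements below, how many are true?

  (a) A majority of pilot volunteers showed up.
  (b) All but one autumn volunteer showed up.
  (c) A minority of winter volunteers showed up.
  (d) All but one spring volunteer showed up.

1

(a) pilot: |A| = 6, |A ∩ B| = 4; needs |A ∩ B| > |A ∖ B| — true.
(b) autumn: |A| = 6, |A ∩ B| = 6; needs |A ∖ B| = 1 — false.
(c) winter: |A| = 7, |A ∩ B| = 4; needs |A ∩ B| < |A ∖ B| — false.
(d) spring: |A| = 6, |A ∩ B| = 6; needs |A ∖ B| = 1 — false.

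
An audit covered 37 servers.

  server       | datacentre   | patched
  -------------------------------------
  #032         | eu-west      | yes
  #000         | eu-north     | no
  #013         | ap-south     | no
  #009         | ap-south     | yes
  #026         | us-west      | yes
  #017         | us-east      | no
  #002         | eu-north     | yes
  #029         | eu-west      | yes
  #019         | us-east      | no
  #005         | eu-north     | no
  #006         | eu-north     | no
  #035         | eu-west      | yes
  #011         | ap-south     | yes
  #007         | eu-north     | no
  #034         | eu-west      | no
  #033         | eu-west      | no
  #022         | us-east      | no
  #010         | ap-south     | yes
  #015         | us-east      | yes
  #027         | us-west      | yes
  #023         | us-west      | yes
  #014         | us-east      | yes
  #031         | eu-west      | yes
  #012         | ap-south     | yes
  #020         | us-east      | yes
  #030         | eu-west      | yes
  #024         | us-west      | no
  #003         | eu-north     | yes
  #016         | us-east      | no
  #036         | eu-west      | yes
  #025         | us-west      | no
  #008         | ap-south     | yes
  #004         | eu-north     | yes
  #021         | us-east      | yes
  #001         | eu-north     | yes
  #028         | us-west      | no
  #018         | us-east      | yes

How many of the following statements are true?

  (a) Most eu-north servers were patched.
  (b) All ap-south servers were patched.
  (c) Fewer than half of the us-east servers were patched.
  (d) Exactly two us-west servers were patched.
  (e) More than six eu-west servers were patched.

(a) eu-north: |A| = 8, |A ∩ B| = 4; needs |A ∩ B| > |A ∖ B| — false.
(b) ap-south: |A| = 6, |A ∩ B| = 5; needs A ⊆ B, i.e. every element of A is in B (|A ∖ B| = 0) — false.
(c) us-east: |A| = 9, |A ∩ B| = 5; needs |A ∩ B| < |A ∖ B| — false.
(d) us-west: |A| = 6, |A ∩ B| = 3; needs |A ∩ B| = 2 — false.
(e) eu-west: |A| = 8, |A ∩ B| = 6; needs |A ∩ B| > 6 — false.

0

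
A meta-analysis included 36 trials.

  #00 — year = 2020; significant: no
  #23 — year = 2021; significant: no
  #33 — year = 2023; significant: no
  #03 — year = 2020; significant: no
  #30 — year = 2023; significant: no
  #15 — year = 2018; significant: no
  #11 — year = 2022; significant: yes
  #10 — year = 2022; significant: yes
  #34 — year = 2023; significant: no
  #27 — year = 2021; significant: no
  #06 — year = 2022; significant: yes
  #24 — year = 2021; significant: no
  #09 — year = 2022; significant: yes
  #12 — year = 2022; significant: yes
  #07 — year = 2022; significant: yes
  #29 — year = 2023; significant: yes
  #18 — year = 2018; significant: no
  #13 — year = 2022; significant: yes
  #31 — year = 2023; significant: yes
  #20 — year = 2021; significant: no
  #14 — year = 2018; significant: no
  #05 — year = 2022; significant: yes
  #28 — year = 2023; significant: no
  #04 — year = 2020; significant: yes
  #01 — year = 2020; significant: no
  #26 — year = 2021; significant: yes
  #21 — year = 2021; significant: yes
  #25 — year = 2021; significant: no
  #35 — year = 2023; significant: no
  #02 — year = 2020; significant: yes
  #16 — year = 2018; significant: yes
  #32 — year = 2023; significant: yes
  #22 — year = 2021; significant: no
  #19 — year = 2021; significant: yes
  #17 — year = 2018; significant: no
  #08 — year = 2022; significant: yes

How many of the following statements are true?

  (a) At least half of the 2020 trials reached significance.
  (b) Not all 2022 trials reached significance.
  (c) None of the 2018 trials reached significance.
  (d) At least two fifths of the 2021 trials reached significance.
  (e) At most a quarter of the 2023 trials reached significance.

0

(a) 2020: |A| = 5, |A ∩ B| = 2; needs |A ∩ B| ≥ |A ∖ B| — false.
(b) 2022: |A| = 9, |A ∩ B| = 9; needs A ⊄ B (|A ∖ B| ≥ 1) — false.
(c) 2018: |A| = 5, |A ∩ B| = 1; needs A ∩ B = ∅ (|A ∩ B| = 0) — false.
(d) 2021: |A| = 9, |A ∩ B| = 3; needs |A ∩ B| / |A| ≥ 2/5 — false.
(e) 2023: |A| = 8, |A ∩ B| = 3; needs |A ∩ B| / |A| ≤ 1/4 — false.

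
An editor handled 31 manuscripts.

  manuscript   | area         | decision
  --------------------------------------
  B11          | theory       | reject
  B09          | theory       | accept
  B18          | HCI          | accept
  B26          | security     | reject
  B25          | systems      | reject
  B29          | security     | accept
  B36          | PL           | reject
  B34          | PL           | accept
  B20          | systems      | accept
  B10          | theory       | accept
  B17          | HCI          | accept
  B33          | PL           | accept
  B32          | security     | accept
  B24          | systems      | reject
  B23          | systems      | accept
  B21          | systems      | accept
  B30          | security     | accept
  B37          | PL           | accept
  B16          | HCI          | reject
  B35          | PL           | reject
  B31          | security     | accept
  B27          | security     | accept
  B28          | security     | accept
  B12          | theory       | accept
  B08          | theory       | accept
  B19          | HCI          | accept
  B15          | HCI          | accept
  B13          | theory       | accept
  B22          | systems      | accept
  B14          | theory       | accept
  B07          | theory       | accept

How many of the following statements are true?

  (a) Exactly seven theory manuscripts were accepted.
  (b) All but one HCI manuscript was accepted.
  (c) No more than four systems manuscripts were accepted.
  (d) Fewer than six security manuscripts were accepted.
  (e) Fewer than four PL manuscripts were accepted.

(a) theory: |A| = 8, |A ∩ B| = 7; needs |A ∩ B| = 7 — true.
(b) HCI: |A| = 5, |A ∩ B| = 4; needs |A ∖ B| = 1 — true.
(c) systems: |A| = 6, |A ∩ B| = 4; needs |A ∩ B| ≤ 4 — true.
(d) security: |A| = 7, |A ∩ B| = 6; needs |A ∩ B| < 6 — false.
(e) PL: |A| = 5, |A ∩ B| = 3; needs |A ∩ B| < 4 — true.

4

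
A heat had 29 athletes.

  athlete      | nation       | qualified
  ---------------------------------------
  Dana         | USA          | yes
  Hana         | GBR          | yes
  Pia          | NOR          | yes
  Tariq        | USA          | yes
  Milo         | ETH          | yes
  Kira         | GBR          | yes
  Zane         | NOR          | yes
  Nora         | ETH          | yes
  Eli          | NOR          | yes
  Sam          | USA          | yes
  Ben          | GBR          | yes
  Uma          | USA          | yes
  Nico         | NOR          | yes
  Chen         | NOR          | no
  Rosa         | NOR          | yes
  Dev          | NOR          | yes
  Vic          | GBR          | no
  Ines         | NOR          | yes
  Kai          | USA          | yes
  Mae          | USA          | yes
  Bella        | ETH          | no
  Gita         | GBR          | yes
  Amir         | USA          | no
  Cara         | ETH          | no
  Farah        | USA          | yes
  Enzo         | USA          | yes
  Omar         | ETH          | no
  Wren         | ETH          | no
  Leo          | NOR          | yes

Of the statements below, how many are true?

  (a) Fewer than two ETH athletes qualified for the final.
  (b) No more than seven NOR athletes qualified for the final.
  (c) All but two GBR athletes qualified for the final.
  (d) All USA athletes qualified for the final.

0

(a) ETH: |A| = 6, |A ∩ B| = 2; needs |A ∩ B| < 2 — false.
(b) NOR: |A| = 9, |A ∩ B| = 8; needs |A ∩ B| ≤ 7 — false.
(c) GBR: |A| = 5, |A ∩ B| = 4; needs |A ∖ B| = 2 — false.
(d) USA: |A| = 9, |A ∩ B| = 8; needs A ⊆ B, i.e. every element of A is in B (|A ∖ B| = 0) — false.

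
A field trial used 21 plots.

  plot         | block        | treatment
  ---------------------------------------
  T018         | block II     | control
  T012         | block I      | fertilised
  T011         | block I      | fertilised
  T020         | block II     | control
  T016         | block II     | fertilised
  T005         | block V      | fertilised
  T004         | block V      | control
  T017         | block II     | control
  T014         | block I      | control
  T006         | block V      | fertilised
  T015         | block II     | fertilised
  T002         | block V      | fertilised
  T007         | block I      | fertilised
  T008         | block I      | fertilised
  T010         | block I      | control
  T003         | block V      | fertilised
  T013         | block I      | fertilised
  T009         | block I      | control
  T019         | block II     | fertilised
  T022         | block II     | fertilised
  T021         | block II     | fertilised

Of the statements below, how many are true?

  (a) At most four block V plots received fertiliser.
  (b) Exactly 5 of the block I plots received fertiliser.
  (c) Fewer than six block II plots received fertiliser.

(a) block V: |A| = 5, |A ∩ B| = 4; needs |A ∩ B| ≤ 4 — true.
(b) block I: |A| = 8, |A ∩ B| = 5; needs |A ∩ B| = 5 — true.
(c) block II: |A| = 8, |A ∩ B| = 5; needs |A ∩ B| < 6 — true.

3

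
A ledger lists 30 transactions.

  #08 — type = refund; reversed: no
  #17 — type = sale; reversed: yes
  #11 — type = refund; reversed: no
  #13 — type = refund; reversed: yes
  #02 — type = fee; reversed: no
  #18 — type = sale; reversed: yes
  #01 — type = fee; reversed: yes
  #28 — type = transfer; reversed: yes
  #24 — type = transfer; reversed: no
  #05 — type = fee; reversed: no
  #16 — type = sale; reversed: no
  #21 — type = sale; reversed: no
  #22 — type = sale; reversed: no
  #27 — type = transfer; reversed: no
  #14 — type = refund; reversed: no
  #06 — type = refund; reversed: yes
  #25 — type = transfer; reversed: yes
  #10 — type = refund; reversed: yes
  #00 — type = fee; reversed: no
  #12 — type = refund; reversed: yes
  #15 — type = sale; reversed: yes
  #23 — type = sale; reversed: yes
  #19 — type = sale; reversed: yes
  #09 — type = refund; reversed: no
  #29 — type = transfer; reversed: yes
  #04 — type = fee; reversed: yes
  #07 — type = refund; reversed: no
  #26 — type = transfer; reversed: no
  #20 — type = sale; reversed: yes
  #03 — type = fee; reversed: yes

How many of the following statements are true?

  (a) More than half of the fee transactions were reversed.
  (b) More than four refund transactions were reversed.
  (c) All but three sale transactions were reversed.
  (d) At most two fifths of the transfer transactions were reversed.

1

(a) fee: |A| = 6, |A ∩ B| = 3; needs |A ∩ B| > |A ∖ B| — false.
(b) refund: |A| = 9, |A ∩ B| = 4; needs |A ∩ B| > 4 — false.
(c) sale: |A| = 9, |A ∩ B| = 6; needs |A ∖ B| = 3 — true.
(d) transfer: |A| = 6, |A ∩ B| = 3; needs |A ∩ B| / |A| ≤ 2/5 — false.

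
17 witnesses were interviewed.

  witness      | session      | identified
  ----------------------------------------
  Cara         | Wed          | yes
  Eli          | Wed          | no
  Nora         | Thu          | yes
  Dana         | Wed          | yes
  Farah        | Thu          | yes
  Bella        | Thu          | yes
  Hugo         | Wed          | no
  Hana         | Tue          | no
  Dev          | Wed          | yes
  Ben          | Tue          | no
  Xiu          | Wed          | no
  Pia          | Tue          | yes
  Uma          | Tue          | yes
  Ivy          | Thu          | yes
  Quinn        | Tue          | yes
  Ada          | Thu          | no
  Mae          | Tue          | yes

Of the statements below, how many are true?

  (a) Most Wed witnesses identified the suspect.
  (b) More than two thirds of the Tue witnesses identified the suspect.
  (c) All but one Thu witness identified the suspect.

1

(a) Wed: |A| = 6, |A ∩ B| = 3; needs |A ∩ B| > |A ∖ B| — false.
(b) Tue: |A| = 6, |A ∩ B| = 4; needs |A ∩ B| / |A| > 2/3 — false.
(c) Thu: |A| = 5, |A ∩ B| = 4; needs |A ∖ B| = 1 — true.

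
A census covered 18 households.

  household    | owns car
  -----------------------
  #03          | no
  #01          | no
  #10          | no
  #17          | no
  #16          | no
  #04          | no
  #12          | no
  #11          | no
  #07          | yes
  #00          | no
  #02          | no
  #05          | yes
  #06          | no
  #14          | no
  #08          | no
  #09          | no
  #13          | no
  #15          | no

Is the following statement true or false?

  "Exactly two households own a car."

True

Truth condition: |A ∩ B| = 2.
|A| = 18, |A ∩ B| = 2, |A ∖ B| = 16.
|A ∩ B| = 2, so the statement is true.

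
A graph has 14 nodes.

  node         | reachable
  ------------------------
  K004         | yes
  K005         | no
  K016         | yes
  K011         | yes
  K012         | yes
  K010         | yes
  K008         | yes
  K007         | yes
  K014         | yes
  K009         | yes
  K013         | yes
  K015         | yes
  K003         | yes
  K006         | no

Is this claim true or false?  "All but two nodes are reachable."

The determiner here denotes the relation: |A ∖ B| = 2.
A (the restrictor) = {K004, K005, K016, K011, K012, K010, K008, K007, K014, K009, K013, K015, K003, K006}, |A| = 14.
A ∖ B = {K005, K006}, so |A ∖ B| = 2.
|A ∖ B| = 2, so the statement is true.

True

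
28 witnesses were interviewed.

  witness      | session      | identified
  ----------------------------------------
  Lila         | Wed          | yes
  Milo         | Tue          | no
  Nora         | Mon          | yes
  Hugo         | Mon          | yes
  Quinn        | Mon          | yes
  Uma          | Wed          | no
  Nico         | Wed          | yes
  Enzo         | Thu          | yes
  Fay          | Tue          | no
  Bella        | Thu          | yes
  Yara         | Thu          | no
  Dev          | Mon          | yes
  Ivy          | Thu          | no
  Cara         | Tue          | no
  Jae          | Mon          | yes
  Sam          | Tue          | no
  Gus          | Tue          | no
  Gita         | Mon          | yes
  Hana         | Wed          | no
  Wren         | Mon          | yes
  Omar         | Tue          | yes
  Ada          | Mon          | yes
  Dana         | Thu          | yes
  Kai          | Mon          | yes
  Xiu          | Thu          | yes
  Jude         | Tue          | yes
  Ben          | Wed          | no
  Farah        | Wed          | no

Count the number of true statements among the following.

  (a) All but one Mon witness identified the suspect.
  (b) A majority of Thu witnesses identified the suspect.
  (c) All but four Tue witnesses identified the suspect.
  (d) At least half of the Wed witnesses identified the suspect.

1

(a) Mon: |A| = 9, |A ∩ B| = 9; needs |A ∖ B| = 1 — false.
(b) Thu: |A| = 6, |A ∩ B| = 4; needs |A ∩ B| > |A ∖ B| — true.
(c) Tue: |A| = 7, |A ∩ B| = 2; needs |A ∖ B| = 4 — false.
(d) Wed: |A| = 6, |A ∩ B| = 2; needs |A ∩ B| ≥ |A ∖ B| — false.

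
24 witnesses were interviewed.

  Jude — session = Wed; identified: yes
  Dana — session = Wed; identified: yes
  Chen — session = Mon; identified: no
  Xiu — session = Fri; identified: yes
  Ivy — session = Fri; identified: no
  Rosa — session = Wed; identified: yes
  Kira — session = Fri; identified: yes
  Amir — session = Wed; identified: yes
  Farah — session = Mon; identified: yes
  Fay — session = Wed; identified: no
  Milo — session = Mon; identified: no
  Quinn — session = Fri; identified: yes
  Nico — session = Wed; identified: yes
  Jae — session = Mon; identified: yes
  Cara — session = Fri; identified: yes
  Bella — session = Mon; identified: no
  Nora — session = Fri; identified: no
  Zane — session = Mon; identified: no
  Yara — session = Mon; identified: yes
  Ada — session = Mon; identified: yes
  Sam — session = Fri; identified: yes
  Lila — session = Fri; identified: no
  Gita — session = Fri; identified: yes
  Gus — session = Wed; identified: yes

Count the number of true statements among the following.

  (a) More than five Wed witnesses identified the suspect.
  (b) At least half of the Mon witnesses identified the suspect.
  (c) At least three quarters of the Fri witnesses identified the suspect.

(a) Wed: |A| = 7, |A ∩ B| = 6; needs |A ∩ B| > 5 — true.
(b) Mon: |A| = 8, |A ∩ B| = 4; needs |A ∩ B| ≥ |A ∖ B| — true.
(c) Fri: |A| = 9, |A ∩ B| = 6; needs |A ∩ B| / |A| ≥ 3/4 — false.

2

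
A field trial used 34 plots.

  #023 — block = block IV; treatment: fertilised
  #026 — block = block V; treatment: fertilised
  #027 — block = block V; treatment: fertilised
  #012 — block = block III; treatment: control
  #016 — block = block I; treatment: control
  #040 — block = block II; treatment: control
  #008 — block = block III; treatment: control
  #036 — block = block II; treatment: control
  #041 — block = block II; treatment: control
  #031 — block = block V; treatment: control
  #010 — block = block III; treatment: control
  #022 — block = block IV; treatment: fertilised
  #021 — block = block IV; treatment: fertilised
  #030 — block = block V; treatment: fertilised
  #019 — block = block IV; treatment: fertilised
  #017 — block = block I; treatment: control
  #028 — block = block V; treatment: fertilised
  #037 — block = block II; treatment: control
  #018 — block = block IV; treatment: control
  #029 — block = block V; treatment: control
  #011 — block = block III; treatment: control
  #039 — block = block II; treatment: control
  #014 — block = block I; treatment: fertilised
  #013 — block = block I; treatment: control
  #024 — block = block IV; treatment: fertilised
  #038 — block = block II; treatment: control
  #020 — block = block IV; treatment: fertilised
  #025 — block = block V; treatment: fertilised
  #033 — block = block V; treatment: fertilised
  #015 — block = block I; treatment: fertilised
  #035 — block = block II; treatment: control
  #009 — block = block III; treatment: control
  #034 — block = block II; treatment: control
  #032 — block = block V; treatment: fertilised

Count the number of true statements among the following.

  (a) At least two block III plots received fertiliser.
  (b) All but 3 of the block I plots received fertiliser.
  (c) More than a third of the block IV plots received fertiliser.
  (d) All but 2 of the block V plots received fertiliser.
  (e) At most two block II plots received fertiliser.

4

(a) block III: |A| = 5, |A ∩ B| = 0; needs |A ∩ B| ≥ 2 — false.
(b) block I: |A| = 5, |A ∩ B| = 2; needs |A ∖ B| = 3 — true.
(c) block IV: |A| = 7, |A ∩ B| = 6; needs |A ∩ B| / |A| > 1/3 — true.
(d) block V: |A| = 9, |A ∩ B| = 7; needs |A ∖ B| = 2 — true.
(e) block II: |A| = 8, |A ∩ B| = 0; needs |A ∩ B| ≤ 2 — true.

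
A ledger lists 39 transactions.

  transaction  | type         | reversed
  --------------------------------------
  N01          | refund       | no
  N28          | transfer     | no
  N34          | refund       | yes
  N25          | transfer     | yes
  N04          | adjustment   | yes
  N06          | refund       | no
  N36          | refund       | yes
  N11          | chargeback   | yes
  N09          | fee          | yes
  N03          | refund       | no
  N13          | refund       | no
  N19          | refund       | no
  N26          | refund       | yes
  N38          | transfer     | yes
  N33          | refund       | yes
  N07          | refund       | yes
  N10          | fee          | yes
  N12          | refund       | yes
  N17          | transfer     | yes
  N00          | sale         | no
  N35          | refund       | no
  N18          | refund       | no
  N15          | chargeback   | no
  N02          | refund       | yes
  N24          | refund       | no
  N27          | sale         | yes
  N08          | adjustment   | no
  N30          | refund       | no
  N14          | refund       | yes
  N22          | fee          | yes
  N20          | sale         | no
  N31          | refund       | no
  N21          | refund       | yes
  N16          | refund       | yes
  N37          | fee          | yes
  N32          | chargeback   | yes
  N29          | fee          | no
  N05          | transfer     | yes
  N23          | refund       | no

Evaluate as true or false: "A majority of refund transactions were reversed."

The determiner here denotes the relation: |A ∩ B| > |A ∖ B|.
|A| = 21, |A ∩ B| = 10, |A ∖ B| = 11.
10 < 11, so the statement is false.

False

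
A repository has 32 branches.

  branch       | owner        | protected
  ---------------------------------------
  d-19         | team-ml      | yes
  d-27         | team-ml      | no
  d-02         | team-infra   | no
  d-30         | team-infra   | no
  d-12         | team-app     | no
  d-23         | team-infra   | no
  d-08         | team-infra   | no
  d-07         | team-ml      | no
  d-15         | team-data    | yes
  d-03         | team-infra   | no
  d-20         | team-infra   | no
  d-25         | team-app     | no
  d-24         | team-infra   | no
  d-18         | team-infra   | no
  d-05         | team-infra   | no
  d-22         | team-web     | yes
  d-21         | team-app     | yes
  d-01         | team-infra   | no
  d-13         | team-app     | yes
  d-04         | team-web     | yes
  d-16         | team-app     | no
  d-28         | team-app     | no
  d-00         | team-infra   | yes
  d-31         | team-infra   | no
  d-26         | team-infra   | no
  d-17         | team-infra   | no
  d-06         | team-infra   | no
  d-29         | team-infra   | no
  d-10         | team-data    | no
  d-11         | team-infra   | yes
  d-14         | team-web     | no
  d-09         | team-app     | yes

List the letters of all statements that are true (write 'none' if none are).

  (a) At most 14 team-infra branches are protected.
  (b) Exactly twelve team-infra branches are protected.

(a)

|A| = 17, |A ∩ B| = 2, |A ∖ B| = 15.
(a) |A ∩ B| ≤ 14: holds.
(b) |A ∩ B| = 12: fails.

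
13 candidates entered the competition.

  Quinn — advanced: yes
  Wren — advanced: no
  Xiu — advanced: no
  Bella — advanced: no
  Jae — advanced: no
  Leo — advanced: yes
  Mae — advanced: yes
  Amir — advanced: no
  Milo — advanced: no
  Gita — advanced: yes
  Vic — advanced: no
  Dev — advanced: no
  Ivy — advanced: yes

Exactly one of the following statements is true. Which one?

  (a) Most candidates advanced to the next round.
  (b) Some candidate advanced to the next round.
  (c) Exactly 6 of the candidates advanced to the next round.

(b)

|A| = 13, |A ∩ B| = 5, |A ∖ B| = 8.
(a) requires |A ∩ B| > |A ∖ B|: false.
(b) requires A ∩ B ≠ ∅ (|A ∩ B| ≥ 1): true.
(c) requires |A ∩ B| = 6: false.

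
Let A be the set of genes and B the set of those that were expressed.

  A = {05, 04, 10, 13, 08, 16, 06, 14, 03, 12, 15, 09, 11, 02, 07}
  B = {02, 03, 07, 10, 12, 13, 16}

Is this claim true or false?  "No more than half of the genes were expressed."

True

'No more than half of the genes were expressed' holds iff |A ∩ B| ≤ |A ∖ B|.
|A| = 15, |A ∩ B| = 7, |A ∖ B| = 8.
7 < 8, so the statement is true.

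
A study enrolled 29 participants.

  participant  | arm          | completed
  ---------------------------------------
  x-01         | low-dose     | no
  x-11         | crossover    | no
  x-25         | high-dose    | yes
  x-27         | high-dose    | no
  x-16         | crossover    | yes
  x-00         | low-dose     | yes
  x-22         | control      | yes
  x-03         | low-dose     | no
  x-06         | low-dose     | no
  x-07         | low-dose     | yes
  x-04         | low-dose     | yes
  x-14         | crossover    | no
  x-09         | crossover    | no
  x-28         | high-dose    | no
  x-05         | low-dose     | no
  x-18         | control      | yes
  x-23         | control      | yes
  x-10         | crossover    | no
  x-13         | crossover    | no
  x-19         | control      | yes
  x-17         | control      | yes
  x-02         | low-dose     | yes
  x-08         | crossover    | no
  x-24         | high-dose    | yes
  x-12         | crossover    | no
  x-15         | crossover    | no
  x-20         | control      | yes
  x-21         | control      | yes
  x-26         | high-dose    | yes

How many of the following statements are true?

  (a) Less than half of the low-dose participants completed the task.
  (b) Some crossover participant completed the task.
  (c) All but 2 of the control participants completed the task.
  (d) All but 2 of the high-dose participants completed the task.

2

(a) low-dose: |A| = 8, |A ∩ B| = 4; needs |A ∩ B| < |A ∖ B| — false.
(b) crossover: |A| = 9, |A ∩ B| = 1; needs A ∩ B ≠ ∅ (|A ∩ B| ≥ 1) — true.
(c) control: |A| = 7, |A ∩ B| = 7; needs |A ∖ B| = 2 — false.
(d) high-dose: |A| = 5, |A ∩ B| = 3; needs |A ∖ B| = 2 — true.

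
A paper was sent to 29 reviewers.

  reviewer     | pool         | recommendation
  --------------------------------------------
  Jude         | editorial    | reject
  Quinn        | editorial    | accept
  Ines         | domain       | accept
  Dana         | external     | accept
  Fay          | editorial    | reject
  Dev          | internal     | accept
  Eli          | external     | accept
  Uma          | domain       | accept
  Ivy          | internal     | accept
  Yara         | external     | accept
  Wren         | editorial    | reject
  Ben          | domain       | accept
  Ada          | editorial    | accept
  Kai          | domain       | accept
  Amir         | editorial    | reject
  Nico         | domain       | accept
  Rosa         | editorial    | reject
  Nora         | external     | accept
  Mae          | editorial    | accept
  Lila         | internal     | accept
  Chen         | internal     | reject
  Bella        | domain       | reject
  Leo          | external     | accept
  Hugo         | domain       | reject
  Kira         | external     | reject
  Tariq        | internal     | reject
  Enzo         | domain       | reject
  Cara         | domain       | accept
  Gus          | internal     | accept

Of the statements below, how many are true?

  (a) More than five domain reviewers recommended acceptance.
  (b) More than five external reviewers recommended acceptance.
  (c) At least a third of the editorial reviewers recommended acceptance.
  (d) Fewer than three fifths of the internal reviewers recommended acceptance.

(a) domain: |A| = 9, |A ∩ B| = 6; needs |A ∩ B| > 5 — true.
(b) external: |A| = 6, |A ∩ B| = 5; needs |A ∩ B| > 5 — false.
(c) editorial: |A| = 8, |A ∩ B| = 3; needs |A ∩ B| / |A| ≥ 1/3 — true.
(d) internal: |A| = 6, |A ∩ B| = 4; needs |A ∩ B| / |A| < 3/5 — false.

2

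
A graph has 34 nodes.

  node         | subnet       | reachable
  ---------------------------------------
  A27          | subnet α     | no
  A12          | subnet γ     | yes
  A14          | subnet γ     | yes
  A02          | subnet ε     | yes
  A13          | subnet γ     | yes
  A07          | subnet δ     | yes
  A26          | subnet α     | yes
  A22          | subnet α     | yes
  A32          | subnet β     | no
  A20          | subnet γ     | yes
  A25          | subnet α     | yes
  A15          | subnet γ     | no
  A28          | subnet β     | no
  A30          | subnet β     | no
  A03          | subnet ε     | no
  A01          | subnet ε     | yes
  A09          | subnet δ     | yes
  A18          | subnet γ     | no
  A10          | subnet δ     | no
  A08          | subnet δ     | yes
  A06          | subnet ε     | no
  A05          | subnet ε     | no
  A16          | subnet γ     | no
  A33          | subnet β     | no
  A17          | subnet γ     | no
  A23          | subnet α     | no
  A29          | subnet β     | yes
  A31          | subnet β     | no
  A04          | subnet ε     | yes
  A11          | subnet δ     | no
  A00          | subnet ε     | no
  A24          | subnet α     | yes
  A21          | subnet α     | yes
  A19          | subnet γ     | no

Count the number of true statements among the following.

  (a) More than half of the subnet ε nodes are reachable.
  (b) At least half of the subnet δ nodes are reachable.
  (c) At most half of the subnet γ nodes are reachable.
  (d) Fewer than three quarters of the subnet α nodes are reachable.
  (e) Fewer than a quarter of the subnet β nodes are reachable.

(a) subnet ε: |A| = 7, |A ∩ B| = 3; needs |A ∩ B| > |A ∖ B| — false.
(b) subnet δ: |A| = 5, |A ∩ B| = 3; needs |A ∩ B| ≥ |A ∖ B| — true.
(c) subnet γ: |A| = 9, |A ∩ B| = 4; needs |A ∩ B| ≤ |A ∖ B| — true.
(d) subnet α: |A| = 7, |A ∩ B| = 5; needs |A ∩ B| / |A| < 3/4 — true.
(e) subnet β: |A| = 6, |A ∩ B| = 1; needs |A ∩ B| / |A| < 1/4 — true.

4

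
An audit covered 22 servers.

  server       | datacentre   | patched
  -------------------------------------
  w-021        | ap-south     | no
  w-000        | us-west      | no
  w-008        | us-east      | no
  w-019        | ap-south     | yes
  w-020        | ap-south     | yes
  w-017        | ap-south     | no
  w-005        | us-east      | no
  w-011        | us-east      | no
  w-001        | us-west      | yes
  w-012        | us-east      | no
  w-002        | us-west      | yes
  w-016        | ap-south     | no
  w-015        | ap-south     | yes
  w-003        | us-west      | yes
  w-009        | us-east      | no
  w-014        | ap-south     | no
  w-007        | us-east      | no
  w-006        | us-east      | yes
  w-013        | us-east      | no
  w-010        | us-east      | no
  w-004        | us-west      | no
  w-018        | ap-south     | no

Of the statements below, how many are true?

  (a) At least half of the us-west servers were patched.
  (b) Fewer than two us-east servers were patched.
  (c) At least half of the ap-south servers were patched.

(a) us-west: |A| = 5, |A ∩ B| = 3; needs |A ∩ B| ≥ |A ∖ B| — true.
(b) us-east: |A| = 9, |A ∩ B| = 1; needs |A ∩ B| < 2 — true.
(c) ap-south: |A| = 8, |A ∩ B| = 3; needs |A ∩ B| ≥ |A ∖ B| — false.

2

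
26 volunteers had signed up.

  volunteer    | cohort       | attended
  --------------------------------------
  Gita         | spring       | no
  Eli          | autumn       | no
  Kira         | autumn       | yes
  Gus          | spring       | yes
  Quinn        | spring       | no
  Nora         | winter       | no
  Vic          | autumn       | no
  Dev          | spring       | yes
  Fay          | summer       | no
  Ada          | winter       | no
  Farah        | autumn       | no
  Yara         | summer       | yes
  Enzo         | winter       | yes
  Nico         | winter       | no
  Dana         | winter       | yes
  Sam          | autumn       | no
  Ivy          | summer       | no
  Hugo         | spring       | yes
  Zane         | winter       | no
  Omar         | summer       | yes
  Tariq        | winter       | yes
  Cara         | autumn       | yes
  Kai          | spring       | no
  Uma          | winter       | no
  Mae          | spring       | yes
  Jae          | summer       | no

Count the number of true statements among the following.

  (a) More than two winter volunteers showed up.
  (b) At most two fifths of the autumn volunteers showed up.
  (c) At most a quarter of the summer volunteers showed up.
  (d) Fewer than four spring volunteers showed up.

2

(a) winter: |A| = 8, |A ∩ B| = 3; needs |A ∩ B| > 2 — true.
(b) autumn: |A| = 6, |A ∩ B| = 2; needs |A ∩ B| / |A| ≤ 2/5 — true.
(c) summer: |A| = 5, |A ∩ B| = 2; needs |A ∩ B| / |A| ≤ 1/4 — false.
(d) spring: |A| = 7, |A ∩ B| = 4; needs |A ∩ B| < 4 — false.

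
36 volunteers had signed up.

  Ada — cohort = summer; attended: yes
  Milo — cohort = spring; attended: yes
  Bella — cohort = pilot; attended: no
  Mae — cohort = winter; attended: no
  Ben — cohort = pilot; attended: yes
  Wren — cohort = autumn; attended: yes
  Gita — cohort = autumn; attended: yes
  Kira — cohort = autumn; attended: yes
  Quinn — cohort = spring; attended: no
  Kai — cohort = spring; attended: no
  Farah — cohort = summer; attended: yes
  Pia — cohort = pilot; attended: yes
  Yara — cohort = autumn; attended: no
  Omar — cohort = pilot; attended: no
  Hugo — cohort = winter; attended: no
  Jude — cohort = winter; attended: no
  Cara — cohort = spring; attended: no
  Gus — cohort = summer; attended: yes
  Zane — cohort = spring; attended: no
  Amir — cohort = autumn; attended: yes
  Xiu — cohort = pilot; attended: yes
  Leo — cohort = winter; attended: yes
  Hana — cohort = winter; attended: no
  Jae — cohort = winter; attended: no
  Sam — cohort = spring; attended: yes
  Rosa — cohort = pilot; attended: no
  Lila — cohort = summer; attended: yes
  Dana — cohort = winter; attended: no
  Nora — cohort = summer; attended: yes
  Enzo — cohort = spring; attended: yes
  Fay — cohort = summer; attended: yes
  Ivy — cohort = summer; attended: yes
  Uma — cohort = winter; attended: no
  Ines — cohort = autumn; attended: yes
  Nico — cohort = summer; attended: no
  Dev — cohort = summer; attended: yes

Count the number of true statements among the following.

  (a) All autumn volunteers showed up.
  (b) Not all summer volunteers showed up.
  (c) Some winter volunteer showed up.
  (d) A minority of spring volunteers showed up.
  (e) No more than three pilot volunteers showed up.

(a) autumn: |A| = 6, |A ∩ B| = 5; needs A ⊆ B, i.e. every element of A is in B (|A ∖ B| = 0) — false.
(b) summer: |A| = 9, |A ∩ B| = 8; needs A ⊄ B (|A ∖ B| ≥ 1) — true.
(c) winter: |A| = 8, |A ∩ B| = 1; needs A ∩ B ≠ ∅ (|A ∩ B| ≥ 1) — true.
(d) spring: |A| = 7, |A ∩ B| = 3; needs |A ∩ B| < |A ∖ B| — true.
(e) pilot: |A| = 6, |A ∩ B| = 3; needs |A ∩ B| ≤ 3 — true.

4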